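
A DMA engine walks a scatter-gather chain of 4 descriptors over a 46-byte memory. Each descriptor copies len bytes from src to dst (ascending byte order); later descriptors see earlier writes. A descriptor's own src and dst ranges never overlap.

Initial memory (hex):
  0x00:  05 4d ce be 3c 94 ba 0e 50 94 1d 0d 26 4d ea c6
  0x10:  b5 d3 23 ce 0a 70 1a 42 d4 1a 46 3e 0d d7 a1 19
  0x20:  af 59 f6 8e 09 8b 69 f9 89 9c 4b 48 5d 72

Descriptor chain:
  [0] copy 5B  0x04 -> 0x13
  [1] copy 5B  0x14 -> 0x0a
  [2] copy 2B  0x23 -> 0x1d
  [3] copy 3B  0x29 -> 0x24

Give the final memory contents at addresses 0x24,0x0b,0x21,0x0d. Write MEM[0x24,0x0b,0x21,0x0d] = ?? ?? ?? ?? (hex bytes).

MEM[0x24,0x0b,0x21,0x0d] = 9c ba 59 50

  after D0: wrote 5B at 0x13 = 3c94ba0e50
  after D1: wrote 5B at 0x0a = 94ba0e50d4
  after D2: wrote 2B at 0x1d = 8e09
  after D3: wrote 3B at 0x24 = 9c4b48
query mem[0x24]=0x9c, mem[0x0b]=0xba, mem[0x21]=0x59, mem[0x0d]=0x50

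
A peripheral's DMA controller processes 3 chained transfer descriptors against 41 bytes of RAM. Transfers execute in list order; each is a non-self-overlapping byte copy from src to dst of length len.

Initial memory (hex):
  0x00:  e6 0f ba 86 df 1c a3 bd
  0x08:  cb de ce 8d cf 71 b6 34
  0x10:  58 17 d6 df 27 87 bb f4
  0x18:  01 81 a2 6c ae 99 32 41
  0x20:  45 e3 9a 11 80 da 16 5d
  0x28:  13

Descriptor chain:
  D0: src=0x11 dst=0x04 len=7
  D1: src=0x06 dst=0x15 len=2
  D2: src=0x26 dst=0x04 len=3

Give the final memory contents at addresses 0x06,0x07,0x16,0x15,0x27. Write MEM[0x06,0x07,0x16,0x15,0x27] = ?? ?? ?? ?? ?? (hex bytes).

MEM[0x06,0x07,0x16,0x15,0x27] = 13 27 27 df 5d

[0] 0x11->0x04 len=7 : 17 d6 df 27 87 bb f4
[1] 0x06->0x15 len=2 : df 27
[2] 0x26->0x04 len=3 : 16 5d 13
query mem[0x06]=0x13, mem[0x07]=0x27, mem[0x16]=0x27, mem[0x15]=0xdf, mem[0x27]=0x5d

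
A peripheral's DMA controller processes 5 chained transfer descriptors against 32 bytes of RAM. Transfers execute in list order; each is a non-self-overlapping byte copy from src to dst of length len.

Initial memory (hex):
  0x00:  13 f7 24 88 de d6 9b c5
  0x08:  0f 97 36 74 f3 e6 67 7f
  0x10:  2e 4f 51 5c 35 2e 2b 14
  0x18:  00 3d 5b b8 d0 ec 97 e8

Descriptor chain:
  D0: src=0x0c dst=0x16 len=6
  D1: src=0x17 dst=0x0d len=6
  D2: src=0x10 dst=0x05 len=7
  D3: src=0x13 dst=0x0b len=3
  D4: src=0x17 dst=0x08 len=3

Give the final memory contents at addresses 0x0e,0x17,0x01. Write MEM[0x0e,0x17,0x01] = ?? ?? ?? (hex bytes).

D0: mem[0x16..0x1b] <- [f3 e6 67 7f 2e 4f]
D1: mem[0x0d..0x12] <- [e6 67 7f 2e 4f d0]
D2: mem[0x05..0x0b] <- [2e 4f d0 5c 35 2e f3]
D3: mem[0x0b..0x0d] <- [5c 35 2e]
D4: mem[0x08..0x0a] <- [e6 67 7f]
query mem[0x0e]=0x67, mem[0x17]=0xe6, mem[0x01]=0xf7

MEM[0x0e,0x17,0x01] = 67 e6 f7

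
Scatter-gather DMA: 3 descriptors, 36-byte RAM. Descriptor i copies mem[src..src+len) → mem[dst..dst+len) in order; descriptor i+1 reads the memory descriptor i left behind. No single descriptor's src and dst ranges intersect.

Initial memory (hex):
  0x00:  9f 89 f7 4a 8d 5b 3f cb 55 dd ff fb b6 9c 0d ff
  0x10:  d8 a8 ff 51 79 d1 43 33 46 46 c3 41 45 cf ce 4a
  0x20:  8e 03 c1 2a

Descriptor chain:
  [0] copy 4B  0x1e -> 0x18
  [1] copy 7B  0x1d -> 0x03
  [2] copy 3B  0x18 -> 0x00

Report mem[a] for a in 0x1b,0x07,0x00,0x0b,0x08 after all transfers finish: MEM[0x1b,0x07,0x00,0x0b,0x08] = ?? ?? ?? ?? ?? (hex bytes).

MEM[0x1b,0x07,0x00,0x0b,0x08] = 03 03 ce fb c1

[0] 0x1e->0x18 len=4 : ce 4a 8e 03
[1] 0x1d->0x03 len=7 : cf ce 4a 8e 03 c1 2a
[2] 0x18->0x00 len=3 : ce 4a 8e
query mem[0x1b]=0x03, mem[0x07]=0x03, mem[0x00]=0xce, mem[0x0b]=0xfb, mem[0x08]=0xc1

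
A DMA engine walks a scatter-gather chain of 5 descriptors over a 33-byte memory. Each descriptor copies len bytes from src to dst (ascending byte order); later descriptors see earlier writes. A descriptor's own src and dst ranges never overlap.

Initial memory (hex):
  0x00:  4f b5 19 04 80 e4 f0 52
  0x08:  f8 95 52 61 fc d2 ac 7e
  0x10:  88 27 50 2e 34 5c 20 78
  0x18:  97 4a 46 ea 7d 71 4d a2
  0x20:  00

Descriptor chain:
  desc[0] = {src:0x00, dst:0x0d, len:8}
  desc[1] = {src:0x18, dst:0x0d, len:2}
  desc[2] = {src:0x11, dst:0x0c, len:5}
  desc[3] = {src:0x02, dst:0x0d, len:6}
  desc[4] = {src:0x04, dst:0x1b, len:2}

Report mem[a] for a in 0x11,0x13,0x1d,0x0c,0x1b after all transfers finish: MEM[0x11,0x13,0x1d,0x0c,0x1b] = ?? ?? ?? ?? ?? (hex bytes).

MEM[0x11,0x13,0x1d,0x0c,0x1b] = f0 f0 71 80 80

[0] 0x00->0x0d len=8 : 4f b5 19 04 80 e4 f0 52
[1] 0x18->0x0d len=2 : 97 4a
[2] 0x11->0x0c len=5 : 80 e4 f0 52 5c
[3] 0x02->0x0d len=6 : 19 04 80 e4 f0 52
[4] 0x04->0x1b len=2 : 80 e4
query mem[0x11]=0xf0, mem[0x13]=0xf0, mem[0x1d]=0x71, mem[0x0c]=0x80, mem[0x1b]=0x80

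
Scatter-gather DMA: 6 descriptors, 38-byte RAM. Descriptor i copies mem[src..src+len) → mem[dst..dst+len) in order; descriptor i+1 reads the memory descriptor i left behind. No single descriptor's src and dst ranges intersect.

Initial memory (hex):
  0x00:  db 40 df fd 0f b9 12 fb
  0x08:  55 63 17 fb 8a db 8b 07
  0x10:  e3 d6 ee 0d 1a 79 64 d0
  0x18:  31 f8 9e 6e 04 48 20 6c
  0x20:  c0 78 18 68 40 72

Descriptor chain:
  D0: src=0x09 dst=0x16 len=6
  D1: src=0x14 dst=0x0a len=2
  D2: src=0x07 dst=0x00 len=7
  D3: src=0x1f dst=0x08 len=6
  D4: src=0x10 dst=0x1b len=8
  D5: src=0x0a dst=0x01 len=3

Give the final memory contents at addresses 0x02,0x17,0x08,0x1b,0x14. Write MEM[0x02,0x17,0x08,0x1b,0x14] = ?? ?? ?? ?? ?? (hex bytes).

MEM[0x02,0x17,0x08,0x1b,0x14] = 18 17 6c e3 1a

  after D0: wrote 6B at 0x16 = 6317fb8adb8b
  after D1: wrote 2B at 0x0a = 1a79
  after D2: wrote 7B at 0x00 = fb55631a798adb
  after D3: wrote 6B at 0x08 = 6cc078186840
  after D4: wrote 8B at 0x1b = e3d6ee0d1a796317
  after D5: wrote 3B at 0x01 = 781868
query mem[0x02]=0x18, mem[0x17]=0x17, mem[0x08]=0x6c, mem[0x1b]=0xe3, mem[0x14]=0x1a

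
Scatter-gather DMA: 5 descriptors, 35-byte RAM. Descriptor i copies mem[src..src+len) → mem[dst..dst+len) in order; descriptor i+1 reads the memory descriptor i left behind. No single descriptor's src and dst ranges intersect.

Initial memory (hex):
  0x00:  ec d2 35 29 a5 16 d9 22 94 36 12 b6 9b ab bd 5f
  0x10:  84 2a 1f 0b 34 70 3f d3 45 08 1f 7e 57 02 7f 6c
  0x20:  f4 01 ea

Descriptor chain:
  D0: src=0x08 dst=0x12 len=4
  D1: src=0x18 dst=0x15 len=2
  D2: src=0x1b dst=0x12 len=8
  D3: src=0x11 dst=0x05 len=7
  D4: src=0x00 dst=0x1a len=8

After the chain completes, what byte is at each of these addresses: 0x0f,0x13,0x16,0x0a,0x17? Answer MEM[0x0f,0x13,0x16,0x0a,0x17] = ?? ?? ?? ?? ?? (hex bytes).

D0: mem[0x12..0x15] <- [94 36 12 b6]
D1: mem[0x15..0x16] <- [45 08]
D2: mem[0x12..0x19] <- [7e 57 02 7f 6c f4 01 ea]
D3: mem[0x05..0x0b] <- [2a 7e 57 02 7f 6c f4]
D4: mem[0x1a..0x21] <- [ec d2 35 29 a5 2a 7e 57]
query mem[0x0f]=0x5f, mem[0x13]=0x57, mem[0x16]=0x6c, mem[0x0a]=0x6c, mem[0x17]=0xf4

MEM[0x0f,0x13,0x16,0x0a,0x17] = 5f 57 6c 6c f4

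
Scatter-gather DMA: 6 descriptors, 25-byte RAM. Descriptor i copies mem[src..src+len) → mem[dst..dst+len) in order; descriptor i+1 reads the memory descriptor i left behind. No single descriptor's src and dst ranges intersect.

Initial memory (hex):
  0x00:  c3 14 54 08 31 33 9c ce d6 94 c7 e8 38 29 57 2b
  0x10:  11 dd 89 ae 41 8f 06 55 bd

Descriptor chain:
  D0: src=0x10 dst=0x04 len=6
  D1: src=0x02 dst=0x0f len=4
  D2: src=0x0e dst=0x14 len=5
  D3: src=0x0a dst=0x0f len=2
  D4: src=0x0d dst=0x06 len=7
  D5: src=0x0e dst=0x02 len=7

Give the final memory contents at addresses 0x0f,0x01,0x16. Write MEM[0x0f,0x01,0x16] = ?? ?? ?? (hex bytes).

#0 dst[0x04+6] := {0x11,0xdd,0x89,0xae,0x41,0x8f}
#1 dst[0x0f+4] := {0x54,0x08,0x11,0xdd}
#2 dst[0x14+5] := {0x57,0x54,0x08,0x11,0xdd}
#3 dst[0x0f+2] := {0xc7,0xe8}
#4 dst[0x06+7] := {0x29,0x57,0xc7,0xe8,0x11,0xdd,0xae}
#5 dst[0x02+7] := {0x57,0xc7,0xe8,0x11,0xdd,0xae,0x57}
query mem[0x0f]=0xc7, mem[0x01]=0x14, mem[0x16]=0x08

MEM[0x0f,0x01,0x16] = c7 14 08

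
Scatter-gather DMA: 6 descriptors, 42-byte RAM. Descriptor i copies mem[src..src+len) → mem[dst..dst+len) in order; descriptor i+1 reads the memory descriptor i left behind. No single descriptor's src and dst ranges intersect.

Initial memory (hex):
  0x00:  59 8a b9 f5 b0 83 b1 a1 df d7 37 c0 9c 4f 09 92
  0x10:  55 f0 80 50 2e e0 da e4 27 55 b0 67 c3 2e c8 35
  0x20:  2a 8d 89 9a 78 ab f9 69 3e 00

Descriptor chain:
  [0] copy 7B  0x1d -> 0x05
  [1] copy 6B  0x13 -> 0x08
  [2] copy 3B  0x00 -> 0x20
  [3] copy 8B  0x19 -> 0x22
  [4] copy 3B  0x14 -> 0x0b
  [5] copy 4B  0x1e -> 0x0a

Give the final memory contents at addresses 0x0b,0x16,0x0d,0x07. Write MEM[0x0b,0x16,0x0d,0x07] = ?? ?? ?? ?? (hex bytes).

  after D0: wrote 7B at 0x05 = 2ec8352a8d899a
  after D1: wrote 6B at 0x08 = 502ee0dae427
  after D2: wrote 3B at 0x20 = 598ab9
  after D3: wrote 8B at 0x22 = 55b067c32ec83559
  after D4: wrote 3B at 0x0b = 2ee0da
  after D5: wrote 4B at 0x0a = c835598a
query mem[0x0b]=0x35, mem[0x16]=0xda, mem[0x0d]=0x8a, mem[0x07]=0x35

MEM[0x0b,0x16,0x0d,0x07] = 35 da 8a 35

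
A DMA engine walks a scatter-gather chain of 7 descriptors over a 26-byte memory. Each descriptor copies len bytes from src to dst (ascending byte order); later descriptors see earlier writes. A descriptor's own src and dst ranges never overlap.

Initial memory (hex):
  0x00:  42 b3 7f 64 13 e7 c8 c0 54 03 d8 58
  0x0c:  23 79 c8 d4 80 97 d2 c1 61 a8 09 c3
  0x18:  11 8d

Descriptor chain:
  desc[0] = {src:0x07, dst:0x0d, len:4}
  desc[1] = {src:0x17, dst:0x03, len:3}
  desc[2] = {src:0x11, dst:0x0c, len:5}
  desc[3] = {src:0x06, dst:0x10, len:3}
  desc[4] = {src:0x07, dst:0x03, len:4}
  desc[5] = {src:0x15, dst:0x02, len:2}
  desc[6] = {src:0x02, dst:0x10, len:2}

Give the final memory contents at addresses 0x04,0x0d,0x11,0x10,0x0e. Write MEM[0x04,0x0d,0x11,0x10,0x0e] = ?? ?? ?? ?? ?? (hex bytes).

MEM[0x04,0x0d,0x11,0x10,0x0e] = 54 d2 09 a8 c1

[0] 0x07->0x0d len=4 : c0 54 03 d8
[1] 0x17->0x03 len=3 : c3 11 8d
[2] 0x11->0x0c len=5 : 97 d2 c1 61 a8
[3] 0x06->0x10 len=3 : c8 c0 54
[4] 0x07->0x03 len=4 : c0 54 03 d8
[5] 0x15->0x02 len=2 : a8 09
[6] 0x02->0x10 len=2 : a8 09
query mem[0x04]=0x54, mem[0x0d]=0xd2, mem[0x11]=0x09, mem[0x10]=0xa8, mem[0x0e]=0xc1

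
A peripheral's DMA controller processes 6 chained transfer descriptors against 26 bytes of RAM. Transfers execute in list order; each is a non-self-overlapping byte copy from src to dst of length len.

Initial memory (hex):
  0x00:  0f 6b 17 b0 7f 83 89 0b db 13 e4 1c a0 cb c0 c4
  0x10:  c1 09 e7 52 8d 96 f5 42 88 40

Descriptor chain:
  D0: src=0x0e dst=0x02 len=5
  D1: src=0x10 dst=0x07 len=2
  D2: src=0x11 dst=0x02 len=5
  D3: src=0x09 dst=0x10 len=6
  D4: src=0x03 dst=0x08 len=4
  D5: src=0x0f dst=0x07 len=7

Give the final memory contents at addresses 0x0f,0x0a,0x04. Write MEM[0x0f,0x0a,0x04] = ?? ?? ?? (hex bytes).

[0] 0x0e->0x02 len=5 : c0 c4 c1 09 e7
[1] 0x10->0x07 len=2 : c1 09
[2] 0x11->0x02 len=5 : 09 e7 52 8d 96
[3] 0x09->0x10 len=6 : 13 e4 1c a0 cb c0
[4] 0x03->0x08 len=4 : e7 52 8d 96
[5] 0x0f->0x07 len=7 : c4 13 e4 1c a0 cb c0
query mem[0x0f]=0xc4, mem[0x0a]=0x1c, mem[0x04]=0x52

MEM[0x0f,0x0a,0x04] = c4 1c 52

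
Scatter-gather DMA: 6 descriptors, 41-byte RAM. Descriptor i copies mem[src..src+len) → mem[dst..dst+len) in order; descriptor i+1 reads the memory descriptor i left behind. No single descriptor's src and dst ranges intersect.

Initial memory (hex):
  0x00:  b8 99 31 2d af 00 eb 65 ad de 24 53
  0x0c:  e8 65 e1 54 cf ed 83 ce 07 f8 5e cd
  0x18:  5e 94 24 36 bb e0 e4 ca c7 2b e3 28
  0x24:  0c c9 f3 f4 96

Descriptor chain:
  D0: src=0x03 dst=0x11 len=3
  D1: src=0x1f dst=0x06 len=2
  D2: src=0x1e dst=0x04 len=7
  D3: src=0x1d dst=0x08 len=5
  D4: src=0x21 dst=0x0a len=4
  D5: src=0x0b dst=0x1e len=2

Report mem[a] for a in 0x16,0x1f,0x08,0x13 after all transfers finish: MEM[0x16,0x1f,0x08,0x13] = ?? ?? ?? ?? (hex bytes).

MEM[0x16,0x1f,0x08,0x13] = 5e 28 e0 00

[0] 0x03->0x11 len=3 : 2d af 00
[1] 0x1f->0x06 len=2 : ca c7
[2] 0x1e->0x04 len=7 : e4 ca c7 2b e3 28 0c
[3] 0x1d->0x08 len=5 : e0 e4 ca c7 2b
[4] 0x21->0x0a len=4 : 2b e3 28 0c
[5] 0x0b->0x1e len=2 : e3 28
query mem[0x16]=0x5e, mem[0x1f]=0x28, mem[0x08]=0xe0, mem[0x13]=0x00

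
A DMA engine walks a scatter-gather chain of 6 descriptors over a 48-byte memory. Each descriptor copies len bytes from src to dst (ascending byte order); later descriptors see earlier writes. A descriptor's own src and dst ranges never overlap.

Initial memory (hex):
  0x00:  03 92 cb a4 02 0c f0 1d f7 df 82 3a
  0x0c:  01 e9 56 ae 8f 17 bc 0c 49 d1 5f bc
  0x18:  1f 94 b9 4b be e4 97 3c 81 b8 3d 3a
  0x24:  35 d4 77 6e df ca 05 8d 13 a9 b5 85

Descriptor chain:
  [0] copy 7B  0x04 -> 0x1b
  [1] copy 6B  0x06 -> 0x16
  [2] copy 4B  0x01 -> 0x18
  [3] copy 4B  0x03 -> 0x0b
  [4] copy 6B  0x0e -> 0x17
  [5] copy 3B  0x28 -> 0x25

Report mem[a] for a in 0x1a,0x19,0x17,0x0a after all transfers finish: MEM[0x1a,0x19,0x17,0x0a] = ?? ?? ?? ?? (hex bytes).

  after D0: wrote 7B at 0x1b = 020cf01df7df82
  after D1: wrote 6B at 0x16 = f01df7df823a
  after D2: wrote 4B at 0x18 = 92cba402
  after D3: wrote 4B at 0x0b = a4020cf0
  after D4: wrote 6B at 0x17 = f0ae8f17bc0c
  after D5: wrote 3B at 0x25 = dfca05
query mem[0x1a]=0x17, mem[0x19]=0x8f, mem[0x17]=0xf0, mem[0x0a]=0x82

MEM[0x1a,0x19,0x17,0x0a] = 17 8f f0 82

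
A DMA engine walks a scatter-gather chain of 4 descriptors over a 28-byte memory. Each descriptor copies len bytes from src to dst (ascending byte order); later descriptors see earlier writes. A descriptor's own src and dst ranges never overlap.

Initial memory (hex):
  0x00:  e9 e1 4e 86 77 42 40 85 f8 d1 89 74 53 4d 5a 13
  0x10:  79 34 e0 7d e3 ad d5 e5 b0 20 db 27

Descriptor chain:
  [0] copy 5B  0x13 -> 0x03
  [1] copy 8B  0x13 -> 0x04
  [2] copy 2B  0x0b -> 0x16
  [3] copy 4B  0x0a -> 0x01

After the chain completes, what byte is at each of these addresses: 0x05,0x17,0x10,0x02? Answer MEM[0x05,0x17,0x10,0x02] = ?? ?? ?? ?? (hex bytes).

D0: mem[0x03..0x07] <- [7d e3 ad d5 e5]
D1: mem[0x04..0x0b] <- [7d e3 ad d5 e5 b0 20 db]
D2: mem[0x16..0x17] <- [db 53]
D3: mem[0x01..0x04] <- [20 db 53 4d]
query mem[0x05]=0xe3, mem[0x17]=0x53, mem[0x10]=0x79, mem[0x02]=0xdb

MEM[0x05,0x17,0x10,0x02] = e3 53 79 db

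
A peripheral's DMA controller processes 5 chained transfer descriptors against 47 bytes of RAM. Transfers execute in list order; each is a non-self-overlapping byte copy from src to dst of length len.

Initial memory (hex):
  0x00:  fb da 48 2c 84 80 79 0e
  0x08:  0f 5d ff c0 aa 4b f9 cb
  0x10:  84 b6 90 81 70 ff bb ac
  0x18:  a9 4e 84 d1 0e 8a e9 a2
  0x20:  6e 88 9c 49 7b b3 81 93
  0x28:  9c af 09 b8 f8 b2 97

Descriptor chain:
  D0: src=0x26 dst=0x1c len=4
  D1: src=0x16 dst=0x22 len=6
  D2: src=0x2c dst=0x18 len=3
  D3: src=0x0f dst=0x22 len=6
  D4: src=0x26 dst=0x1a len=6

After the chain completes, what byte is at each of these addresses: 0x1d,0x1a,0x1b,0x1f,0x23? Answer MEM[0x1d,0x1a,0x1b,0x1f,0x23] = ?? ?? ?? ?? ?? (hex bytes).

#0 dst[0x1c+4] := {0x81,0x93,0x9c,0xaf}
#1 dst[0x22+6] := {0xbb,0xac,0xa9,0x4e,0x84,0xd1}
#2 dst[0x18+3] := {0xf8,0xb2,0x97}
#3 dst[0x22+6] := {0xcb,0x84,0xb6,0x90,0x81,0x70}
#4 dst[0x1a+6] := {0x81,0x70,0x9c,0xaf,0x09,0xb8}
query mem[0x1d]=0xaf, mem[0x1a]=0x81, mem[0x1b]=0x70, mem[0x1f]=0xb8, mem[0x23]=0x84

MEM[0x1d,0x1a,0x1b,0x1f,0x23] = af 81 70 b8 84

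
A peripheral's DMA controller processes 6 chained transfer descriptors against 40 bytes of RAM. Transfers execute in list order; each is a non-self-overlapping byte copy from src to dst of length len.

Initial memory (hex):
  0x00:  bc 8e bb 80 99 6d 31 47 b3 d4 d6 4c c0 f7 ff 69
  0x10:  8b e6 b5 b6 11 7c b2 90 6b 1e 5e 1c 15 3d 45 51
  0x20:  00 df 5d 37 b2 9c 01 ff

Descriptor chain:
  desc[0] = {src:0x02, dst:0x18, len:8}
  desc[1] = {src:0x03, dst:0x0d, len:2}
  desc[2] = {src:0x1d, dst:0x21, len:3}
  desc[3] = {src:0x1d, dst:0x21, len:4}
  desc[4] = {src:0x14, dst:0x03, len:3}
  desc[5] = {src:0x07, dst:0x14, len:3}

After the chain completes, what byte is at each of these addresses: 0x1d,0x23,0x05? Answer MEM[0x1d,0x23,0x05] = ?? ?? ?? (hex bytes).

MEM[0x1d,0x23,0x05] = 47 d4 b2

D0: mem[0x18..0x1f] <- [bb 80 99 6d 31 47 b3 d4]
D1: mem[0x0d..0x0e] <- [80 99]
D2: mem[0x21..0x23] <- [47 b3 d4]
D3: mem[0x21..0x24] <- [47 b3 d4 00]
D4: mem[0x03..0x05] <- [11 7c b2]
D5: mem[0x14..0x16] <- [47 b3 d4]
query mem[0x1d]=0x47, mem[0x23]=0xd4, mem[0x05]=0xb2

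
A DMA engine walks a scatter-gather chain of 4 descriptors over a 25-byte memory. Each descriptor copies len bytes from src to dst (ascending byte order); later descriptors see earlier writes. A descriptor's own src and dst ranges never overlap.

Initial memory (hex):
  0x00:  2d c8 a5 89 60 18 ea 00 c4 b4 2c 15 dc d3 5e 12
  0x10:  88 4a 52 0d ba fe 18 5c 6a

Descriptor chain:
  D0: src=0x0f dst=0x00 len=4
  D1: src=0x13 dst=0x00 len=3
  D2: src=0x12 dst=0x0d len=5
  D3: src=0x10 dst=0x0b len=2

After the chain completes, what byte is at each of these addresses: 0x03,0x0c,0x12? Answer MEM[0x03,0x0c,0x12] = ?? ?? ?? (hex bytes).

#0 dst[0x00+4] := {0x12,0x88,0x4a,0x52}
#1 dst[0x00+3] := {0x0d,0xba,0xfe}
#2 dst[0x0d+5] := {0x52,0x0d,0xba,0xfe,0x18}
#3 dst[0x0b+2] := {0xfe,0x18}
query mem[0x03]=0x52, mem[0x0c]=0x18, mem[0x12]=0x52

MEM[0x03,0x0c,0x12] = 52 18 52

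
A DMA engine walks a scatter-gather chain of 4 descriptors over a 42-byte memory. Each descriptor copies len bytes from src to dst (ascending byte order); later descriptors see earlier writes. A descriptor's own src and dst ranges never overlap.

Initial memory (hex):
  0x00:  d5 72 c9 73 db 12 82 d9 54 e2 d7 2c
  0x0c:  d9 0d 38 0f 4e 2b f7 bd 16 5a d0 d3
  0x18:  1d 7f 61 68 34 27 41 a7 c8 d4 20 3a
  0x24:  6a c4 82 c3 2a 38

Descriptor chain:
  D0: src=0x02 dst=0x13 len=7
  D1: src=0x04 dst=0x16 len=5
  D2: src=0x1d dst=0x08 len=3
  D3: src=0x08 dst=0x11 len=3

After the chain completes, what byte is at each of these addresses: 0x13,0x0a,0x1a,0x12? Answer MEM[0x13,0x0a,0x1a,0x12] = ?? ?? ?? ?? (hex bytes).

#0 dst[0x13+7] := {0xc9,0x73,0xdb,0x12,0x82,0xd9,0x54}
#1 dst[0x16+5] := {0xdb,0x12,0x82,0xd9,0x54}
#2 dst[0x08+3] := {0x27,0x41,0xa7}
#3 dst[0x11+3] := {0x27,0x41,0xa7}
query mem[0x13]=0xa7, mem[0x0a]=0xa7, mem[0x1a]=0x54, mem[0x12]=0x41

MEM[0x13,0x0a,0x1a,0x12] = a7 a7 54 41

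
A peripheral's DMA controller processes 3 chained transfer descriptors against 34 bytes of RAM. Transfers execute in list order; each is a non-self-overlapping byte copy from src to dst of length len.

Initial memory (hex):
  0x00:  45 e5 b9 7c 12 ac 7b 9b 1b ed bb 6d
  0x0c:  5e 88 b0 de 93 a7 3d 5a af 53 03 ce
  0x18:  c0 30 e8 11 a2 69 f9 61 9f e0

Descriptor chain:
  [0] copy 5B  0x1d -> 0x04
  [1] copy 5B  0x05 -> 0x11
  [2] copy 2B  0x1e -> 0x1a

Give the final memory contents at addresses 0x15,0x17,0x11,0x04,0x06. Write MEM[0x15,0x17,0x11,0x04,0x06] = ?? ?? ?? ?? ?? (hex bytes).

MEM[0x15,0x17,0x11,0x04,0x06] = ed ce f9 69 61

D0: mem[0x04..0x08] <- [69 f9 61 9f e0]
D1: mem[0x11..0x15] <- [f9 61 9f e0 ed]
D2: mem[0x1a..0x1b] <- [f9 61]
query mem[0x15]=0xed, mem[0x17]=0xce, mem[0x11]=0xf9, mem[0x04]=0x69, mem[0x06]=0x61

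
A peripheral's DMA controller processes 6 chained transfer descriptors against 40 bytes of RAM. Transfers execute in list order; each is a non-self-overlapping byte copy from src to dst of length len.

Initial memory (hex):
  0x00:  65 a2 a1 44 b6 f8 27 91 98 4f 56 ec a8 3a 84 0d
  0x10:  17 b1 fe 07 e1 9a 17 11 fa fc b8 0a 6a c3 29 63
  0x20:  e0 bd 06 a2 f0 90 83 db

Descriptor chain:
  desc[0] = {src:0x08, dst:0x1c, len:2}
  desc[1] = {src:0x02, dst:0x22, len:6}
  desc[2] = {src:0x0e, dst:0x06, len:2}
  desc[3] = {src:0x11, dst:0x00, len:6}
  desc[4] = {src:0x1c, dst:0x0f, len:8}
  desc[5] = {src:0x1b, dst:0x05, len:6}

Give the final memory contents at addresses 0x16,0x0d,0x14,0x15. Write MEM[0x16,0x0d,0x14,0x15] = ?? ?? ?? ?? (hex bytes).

MEM[0x16,0x0d,0x14,0x15] = 44 3a bd a1

#0 dst[0x1c+2] := {0x98,0x4f}
#1 dst[0x22+6] := {0xa1,0x44,0xb6,0xf8,0x27,0x91}
#2 dst[0x06+2] := {0x84,0x0d}
#3 dst[0x00+6] := {0xb1,0xfe,0x07,0xe1,0x9a,0x17}
#4 dst[0x0f+8] := {0x98,0x4f,0x29,0x63,0xe0,0xbd,0xa1,0x44}
#5 dst[0x05+6] := {0x0a,0x98,0x4f,0x29,0x63,0xe0}
query mem[0x16]=0x44, mem[0x0d]=0x3a, mem[0x14]=0xbd, mem[0x15]=0xa1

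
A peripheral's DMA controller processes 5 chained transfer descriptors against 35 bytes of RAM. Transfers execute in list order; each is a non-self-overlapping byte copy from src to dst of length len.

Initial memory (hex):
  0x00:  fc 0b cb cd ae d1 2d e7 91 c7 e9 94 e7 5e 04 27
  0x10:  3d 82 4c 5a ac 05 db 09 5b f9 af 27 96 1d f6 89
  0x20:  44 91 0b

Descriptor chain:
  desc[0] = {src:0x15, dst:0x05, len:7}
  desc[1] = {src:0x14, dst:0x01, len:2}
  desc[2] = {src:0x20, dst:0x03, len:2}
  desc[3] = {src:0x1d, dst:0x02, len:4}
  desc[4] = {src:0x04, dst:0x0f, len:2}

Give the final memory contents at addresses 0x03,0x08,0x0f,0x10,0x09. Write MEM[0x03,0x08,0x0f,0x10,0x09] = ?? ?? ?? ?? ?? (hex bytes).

MEM[0x03,0x08,0x0f,0x10,0x09] = f6 5b 89 44 f9

  after D0: wrote 7B at 0x05 = 05db095bf9af27
  after D1: wrote 2B at 0x01 = ac05
  after D2: wrote 2B at 0x03 = 4491
  after D3: wrote 4B at 0x02 = 1df68944
  after D4: wrote 2B at 0x0f = 8944
query mem[0x03]=0xf6, mem[0x08]=0x5b, mem[0x0f]=0x89, mem[0x10]=0x44, mem[0x09]=0xf9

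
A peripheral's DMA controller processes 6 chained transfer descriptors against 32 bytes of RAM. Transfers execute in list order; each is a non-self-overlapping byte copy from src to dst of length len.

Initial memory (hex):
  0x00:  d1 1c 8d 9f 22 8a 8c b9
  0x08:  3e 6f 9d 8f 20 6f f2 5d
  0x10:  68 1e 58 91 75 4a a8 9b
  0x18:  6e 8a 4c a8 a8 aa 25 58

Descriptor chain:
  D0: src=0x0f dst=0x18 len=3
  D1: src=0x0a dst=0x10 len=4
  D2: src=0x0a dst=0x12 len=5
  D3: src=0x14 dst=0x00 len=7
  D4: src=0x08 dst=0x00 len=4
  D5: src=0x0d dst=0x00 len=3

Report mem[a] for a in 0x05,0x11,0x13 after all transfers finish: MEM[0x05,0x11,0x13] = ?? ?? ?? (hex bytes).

MEM[0x05,0x11,0x13] = 68 8f 8f

#0 dst[0x18+3] := {0x5d,0x68,0x1e}
#1 dst[0x10+4] := {0x9d,0x8f,0x20,0x6f}
#2 dst[0x12+5] := {0x9d,0x8f,0x20,0x6f,0xf2}
#3 dst[0x00+7] := {0x20,0x6f,0xf2,0x9b,0x5d,0x68,0x1e}
#4 dst[0x00+4] := {0x3e,0x6f,0x9d,0x8f}
#5 dst[0x00+3] := {0x6f,0xf2,0x5d}
query mem[0x05]=0x68, mem[0x11]=0x8f, mem[0x13]=0x8f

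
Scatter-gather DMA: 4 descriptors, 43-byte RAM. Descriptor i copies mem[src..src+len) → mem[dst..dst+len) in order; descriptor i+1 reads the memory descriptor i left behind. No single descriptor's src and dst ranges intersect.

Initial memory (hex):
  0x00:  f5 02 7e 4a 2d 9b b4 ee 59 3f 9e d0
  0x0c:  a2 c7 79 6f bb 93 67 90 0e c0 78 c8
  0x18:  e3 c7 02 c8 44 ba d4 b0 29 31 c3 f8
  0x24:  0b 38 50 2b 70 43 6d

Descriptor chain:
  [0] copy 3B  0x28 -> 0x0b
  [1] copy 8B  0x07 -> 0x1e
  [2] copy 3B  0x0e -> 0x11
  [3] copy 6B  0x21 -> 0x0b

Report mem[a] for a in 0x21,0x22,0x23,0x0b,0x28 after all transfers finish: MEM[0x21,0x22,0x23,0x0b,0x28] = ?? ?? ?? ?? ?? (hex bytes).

[0] 0x28->0x0b len=3 : 70 43 6d
[1] 0x07->0x1e len=8 : ee 59 3f 9e 70 43 6d 79
[2] 0x0e->0x11 len=3 : 79 6f bb
[3] 0x21->0x0b len=6 : 9e 70 43 6d 79 50
query mem[0x21]=0x9e, mem[0x22]=0x70, mem[0x23]=0x43, mem[0x0b]=0x9e, mem[0x28]=0x70

MEM[0x21,0x22,0x23,0x0b,0x28] = 9e 70 43 9e 70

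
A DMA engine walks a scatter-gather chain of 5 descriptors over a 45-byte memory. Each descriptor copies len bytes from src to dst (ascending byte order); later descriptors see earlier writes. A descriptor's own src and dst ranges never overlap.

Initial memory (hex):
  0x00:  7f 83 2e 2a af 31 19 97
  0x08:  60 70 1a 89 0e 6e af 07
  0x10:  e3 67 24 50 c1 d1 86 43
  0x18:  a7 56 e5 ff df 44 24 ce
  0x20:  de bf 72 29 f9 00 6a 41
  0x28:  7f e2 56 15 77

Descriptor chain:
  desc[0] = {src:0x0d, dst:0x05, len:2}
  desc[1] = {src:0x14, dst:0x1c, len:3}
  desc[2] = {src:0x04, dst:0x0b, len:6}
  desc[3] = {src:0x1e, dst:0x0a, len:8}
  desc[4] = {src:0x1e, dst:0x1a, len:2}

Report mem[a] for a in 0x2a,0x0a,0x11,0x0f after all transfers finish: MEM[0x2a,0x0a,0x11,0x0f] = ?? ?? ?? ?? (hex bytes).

MEM[0x2a,0x0a,0x11,0x0f] = 56 86 00 29

  after D0: wrote 2B at 0x05 = 6eaf
  after D1: wrote 3B at 0x1c = c1d186
  after D2: wrote 6B at 0x0b = af6eaf976070
  after D3: wrote 8B at 0x0a = 86cedebf7229f900
  after D4: wrote 2B at 0x1a = 86ce
query mem[0x2a]=0x56, mem[0x0a]=0x86, mem[0x11]=0x00, mem[0x0f]=0x29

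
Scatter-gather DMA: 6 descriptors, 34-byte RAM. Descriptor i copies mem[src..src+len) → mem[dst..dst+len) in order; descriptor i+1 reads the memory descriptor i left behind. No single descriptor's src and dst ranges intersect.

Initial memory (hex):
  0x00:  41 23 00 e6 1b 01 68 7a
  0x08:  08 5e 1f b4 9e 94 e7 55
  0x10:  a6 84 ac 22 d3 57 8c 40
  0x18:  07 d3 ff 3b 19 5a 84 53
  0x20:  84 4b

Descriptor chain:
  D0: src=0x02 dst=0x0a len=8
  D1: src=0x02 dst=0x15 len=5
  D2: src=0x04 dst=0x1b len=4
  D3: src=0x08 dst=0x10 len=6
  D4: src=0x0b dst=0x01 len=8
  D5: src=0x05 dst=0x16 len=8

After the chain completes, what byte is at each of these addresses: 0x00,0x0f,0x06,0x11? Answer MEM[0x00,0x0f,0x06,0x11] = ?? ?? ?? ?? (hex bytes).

  after D0: wrote 8B at 0x0a = 00e61b01687a085e
  after D1: wrote 5B at 0x15 = 00e61b0168
  after D2: wrote 4B at 0x1b = 1b01687a
  after D3: wrote 6B at 0x10 = 085e00e61b01
  after D4: wrote 8B at 0x01 = e61b01687a085e00
  after D5: wrote 8B at 0x16 = 7a085e005e00e61b
query mem[0x00]=0x41, mem[0x0f]=0x7a, mem[0x06]=0x08, mem[0x11]=0x5e

MEM[0x00,0x0f,0x06,0x11] = 41 7a 08 5e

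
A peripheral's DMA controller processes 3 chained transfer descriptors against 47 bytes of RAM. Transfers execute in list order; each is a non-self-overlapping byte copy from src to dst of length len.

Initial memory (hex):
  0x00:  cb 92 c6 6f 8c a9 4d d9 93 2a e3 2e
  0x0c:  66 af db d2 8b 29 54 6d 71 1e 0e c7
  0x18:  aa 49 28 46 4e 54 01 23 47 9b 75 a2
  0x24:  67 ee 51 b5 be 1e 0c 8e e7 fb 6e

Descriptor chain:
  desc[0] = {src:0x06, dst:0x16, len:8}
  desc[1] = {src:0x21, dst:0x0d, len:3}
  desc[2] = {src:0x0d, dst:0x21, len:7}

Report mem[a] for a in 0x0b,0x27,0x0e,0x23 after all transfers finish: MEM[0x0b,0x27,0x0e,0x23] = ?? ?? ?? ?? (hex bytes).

[0] 0x06->0x16 len=8 : 4d d9 93 2a e3 2e 66 af
[1] 0x21->0x0d len=3 : 9b 75 a2
[2] 0x0d->0x21 len=7 : 9b 75 a2 8b 29 54 6d
query mem[0x0b]=0x2e, mem[0x27]=0x6d, mem[0x0e]=0x75, mem[0x23]=0xa2

MEM[0x0b,0x27,0x0e,0x23] = 2e 6d 75 a2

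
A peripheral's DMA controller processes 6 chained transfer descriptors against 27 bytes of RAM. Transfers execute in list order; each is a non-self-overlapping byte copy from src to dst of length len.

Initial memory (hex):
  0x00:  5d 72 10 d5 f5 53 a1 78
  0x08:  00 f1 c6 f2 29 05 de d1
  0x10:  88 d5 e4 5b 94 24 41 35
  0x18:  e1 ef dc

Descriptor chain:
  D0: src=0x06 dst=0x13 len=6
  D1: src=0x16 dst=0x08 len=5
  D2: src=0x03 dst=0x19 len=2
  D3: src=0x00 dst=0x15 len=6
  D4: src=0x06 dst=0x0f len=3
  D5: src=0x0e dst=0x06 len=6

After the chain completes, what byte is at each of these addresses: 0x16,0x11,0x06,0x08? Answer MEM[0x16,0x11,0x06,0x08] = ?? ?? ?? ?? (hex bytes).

D0: mem[0x13..0x18] <- [a1 78 00 f1 c6 f2]
D1: mem[0x08..0x0c] <- [f1 c6 f2 ef dc]
D2: mem[0x19..0x1a] <- [d5 f5]
D3: mem[0x15..0x1a] <- [5d 72 10 d5 f5 53]
D4: mem[0x0f..0x11] <- [a1 78 f1]
D5: mem[0x06..0x0b] <- [de a1 78 f1 e4 a1]
query mem[0x16]=0x72, mem[0x11]=0xf1, mem[0x06]=0xde, mem[0x08]=0x78

MEM[0x16,0x11,0x06,0x08] = 72 f1 de 78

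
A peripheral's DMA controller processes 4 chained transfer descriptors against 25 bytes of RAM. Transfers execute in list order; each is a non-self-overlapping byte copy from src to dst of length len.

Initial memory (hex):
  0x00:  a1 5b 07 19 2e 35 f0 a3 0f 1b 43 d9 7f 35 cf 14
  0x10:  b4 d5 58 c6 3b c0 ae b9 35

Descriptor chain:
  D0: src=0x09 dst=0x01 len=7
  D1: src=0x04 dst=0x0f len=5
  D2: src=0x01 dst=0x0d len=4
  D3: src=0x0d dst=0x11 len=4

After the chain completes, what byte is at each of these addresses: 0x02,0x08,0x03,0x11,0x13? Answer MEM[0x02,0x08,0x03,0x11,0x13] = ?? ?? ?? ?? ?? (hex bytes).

[0] 0x09->0x01 len=7 : 1b 43 d9 7f 35 cf 14
[1] 0x04->0x0f len=5 : 7f 35 cf 14 0f
[2] 0x01->0x0d len=4 : 1b 43 d9 7f
[3] 0x0d->0x11 len=4 : 1b 43 d9 7f
query mem[0x02]=0x43, mem[0x08]=0x0f, mem[0x03]=0xd9, mem[0x11]=0x1b, mem[0x13]=0xd9

MEM[0x02,0x08,0x03,0x11,0x13] = 43 0f d9 1b d9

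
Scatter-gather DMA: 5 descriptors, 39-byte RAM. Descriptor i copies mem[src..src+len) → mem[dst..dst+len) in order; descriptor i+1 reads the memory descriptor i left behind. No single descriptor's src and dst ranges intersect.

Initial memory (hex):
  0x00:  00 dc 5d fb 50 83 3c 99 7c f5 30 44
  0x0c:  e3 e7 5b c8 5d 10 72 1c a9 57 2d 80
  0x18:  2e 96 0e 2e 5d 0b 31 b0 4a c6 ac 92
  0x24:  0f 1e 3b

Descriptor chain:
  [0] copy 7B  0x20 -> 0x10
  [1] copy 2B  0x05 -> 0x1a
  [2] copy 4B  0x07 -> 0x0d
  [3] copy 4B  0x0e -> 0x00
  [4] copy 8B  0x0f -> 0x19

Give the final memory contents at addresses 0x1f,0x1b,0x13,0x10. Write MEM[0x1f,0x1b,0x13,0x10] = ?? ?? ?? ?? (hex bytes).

  after D0: wrote 7B at 0x10 = 4ac6ac920f1e3b
  after D1: wrote 2B at 0x1a = 833c
  after D2: wrote 4B at 0x0d = 997cf530
  after D3: wrote 4B at 0x00 = 7cf530c6
  after D4: wrote 8B at 0x19 = f530c6ac920f1e3b
query mem[0x1f]=0x1e, mem[0x1b]=0xc6, mem[0x13]=0x92, mem[0x10]=0x30

MEM[0x1f,0x1b,0x13,0x10] = 1e c6 92 30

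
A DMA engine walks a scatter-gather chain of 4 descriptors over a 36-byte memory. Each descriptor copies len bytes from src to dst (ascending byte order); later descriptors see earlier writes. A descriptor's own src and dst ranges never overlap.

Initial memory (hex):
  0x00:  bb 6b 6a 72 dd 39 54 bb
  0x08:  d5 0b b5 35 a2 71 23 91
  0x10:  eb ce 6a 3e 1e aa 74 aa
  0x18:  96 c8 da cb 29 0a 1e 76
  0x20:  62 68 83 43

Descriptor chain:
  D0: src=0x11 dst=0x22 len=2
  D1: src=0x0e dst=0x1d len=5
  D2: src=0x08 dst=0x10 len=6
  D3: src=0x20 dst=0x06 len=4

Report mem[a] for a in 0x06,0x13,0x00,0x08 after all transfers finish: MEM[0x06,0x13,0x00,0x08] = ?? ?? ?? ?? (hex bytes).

MEM[0x06,0x13,0x00,0x08] = ce 35 bb ce

[0] 0x11->0x22 len=2 : ce 6a
[1] 0x0e->0x1d len=5 : 23 91 eb ce 6a
[2] 0x08->0x10 len=6 : d5 0b b5 35 a2 71
[3] 0x20->0x06 len=4 : ce 6a ce 6a
query mem[0x06]=0xce, mem[0x13]=0x35, mem[0x00]=0xbb, mem[0x08]=0xce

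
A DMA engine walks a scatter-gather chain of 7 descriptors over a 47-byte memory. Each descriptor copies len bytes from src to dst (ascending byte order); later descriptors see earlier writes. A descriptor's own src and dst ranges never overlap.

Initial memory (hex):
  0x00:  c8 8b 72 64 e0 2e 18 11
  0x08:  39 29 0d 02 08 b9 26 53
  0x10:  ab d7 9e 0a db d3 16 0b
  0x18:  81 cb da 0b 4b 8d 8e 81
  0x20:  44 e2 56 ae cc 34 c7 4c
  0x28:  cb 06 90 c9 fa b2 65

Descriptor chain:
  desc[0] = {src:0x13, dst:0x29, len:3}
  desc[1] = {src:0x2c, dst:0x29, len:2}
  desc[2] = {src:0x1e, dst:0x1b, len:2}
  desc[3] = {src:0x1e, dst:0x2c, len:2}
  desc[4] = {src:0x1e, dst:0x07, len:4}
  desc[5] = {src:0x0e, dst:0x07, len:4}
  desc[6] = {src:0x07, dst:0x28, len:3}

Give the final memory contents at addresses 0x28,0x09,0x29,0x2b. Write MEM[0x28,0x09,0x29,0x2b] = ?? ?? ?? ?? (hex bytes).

MEM[0x28,0x09,0x29,0x2b] = 26 ab 53 d3

  after D0: wrote 3B at 0x29 = 0adbd3
  after D1: wrote 2B at 0x29 = fab2
  after D2: wrote 2B at 0x1b = 8e81
  after D3: wrote 2B at 0x2c = 8e81
  after D4: wrote 4B at 0x07 = 8e8144e2
  after D5: wrote 4B at 0x07 = 2653abd7
  after D6: wrote 3B at 0x28 = 2653ab
query mem[0x28]=0x26, mem[0x09]=0xab, mem[0x29]=0x53, mem[0x2b]=0xd3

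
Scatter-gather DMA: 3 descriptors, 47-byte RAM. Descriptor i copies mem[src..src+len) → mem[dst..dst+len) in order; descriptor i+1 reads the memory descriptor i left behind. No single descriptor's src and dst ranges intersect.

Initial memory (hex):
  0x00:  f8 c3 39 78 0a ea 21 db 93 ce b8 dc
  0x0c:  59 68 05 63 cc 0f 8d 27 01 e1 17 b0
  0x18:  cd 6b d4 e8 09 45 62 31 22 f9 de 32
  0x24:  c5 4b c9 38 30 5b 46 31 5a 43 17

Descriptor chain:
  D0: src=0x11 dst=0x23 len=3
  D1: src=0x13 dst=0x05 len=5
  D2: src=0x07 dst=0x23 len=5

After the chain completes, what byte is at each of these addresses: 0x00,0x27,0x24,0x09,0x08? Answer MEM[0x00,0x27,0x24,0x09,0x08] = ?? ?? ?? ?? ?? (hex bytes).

MEM[0x00,0x27,0x24,0x09,0x08] = f8 dc 17 b0 17

  after D0: wrote 3B at 0x23 = 0f8d27
  after D1: wrote 5B at 0x05 = 2701e117b0
  after D2: wrote 5B at 0x23 = e117b0b8dc
query mem[0x00]=0xf8, mem[0x27]=0xdc, mem[0x24]=0x17, mem[0x09]=0xb0, mem[0x08]=0x17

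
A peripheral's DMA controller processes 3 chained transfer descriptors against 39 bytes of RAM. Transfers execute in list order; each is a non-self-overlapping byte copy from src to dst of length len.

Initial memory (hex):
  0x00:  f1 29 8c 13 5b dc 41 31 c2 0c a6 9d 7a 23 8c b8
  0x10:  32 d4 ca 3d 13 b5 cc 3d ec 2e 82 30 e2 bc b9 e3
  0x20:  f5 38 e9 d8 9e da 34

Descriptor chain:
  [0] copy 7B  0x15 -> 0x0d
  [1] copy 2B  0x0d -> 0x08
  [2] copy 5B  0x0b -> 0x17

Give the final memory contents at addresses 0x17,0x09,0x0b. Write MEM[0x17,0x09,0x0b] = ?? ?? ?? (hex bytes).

MEM[0x17,0x09,0x0b] = 9d cc 9d

  after D0: wrote 7B at 0x0d = b5cc3dec2e8230
  after D1: wrote 2B at 0x08 = b5cc
  after D2: wrote 5B at 0x17 = 9d7ab5cc3d
query mem[0x17]=0x9d, mem[0x09]=0xcc, mem[0x0b]=0x9d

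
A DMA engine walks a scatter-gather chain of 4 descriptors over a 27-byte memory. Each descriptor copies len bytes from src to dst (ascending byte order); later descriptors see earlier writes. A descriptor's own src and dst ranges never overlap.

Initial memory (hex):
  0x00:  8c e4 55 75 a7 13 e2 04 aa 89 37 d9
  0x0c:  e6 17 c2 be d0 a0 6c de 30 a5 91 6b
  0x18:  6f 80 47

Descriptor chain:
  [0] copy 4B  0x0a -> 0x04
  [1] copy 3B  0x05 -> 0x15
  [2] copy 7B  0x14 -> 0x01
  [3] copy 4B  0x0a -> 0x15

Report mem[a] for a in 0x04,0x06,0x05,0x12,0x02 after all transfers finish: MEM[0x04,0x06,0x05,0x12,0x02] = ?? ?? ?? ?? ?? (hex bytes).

[0] 0x0a->0x04 len=4 : 37 d9 e6 17
[1] 0x05->0x15 len=3 : d9 e6 17
[2] 0x14->0x01 len=7 : 30 d9 e6 17 6f 80 47
[3] 0x0a->0x15 len=4 : 37 d9 e6 17
query mem[0x04]=0x17, mem[0x06]=0x80, mem[0x05]=0x6f, mem[0x12]=0x6c, mem[0x02]=0xd9

MEM[0x04,0x06,0x05,0x12,0x02] = 17 80 6f 6c d9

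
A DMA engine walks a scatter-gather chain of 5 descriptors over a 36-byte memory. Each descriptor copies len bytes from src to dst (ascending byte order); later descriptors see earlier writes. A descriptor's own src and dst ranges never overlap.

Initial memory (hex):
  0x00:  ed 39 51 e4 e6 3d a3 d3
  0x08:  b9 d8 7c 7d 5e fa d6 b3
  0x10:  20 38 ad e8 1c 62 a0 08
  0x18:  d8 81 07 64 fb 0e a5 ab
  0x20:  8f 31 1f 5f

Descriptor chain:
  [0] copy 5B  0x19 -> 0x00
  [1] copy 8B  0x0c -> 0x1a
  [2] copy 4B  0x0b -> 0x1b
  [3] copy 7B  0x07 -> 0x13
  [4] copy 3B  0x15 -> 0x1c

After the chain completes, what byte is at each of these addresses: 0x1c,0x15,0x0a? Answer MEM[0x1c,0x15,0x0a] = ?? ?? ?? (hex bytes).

D0: mem[0x00..0x04] <- [81 07 64 fb 0e]
D1: mem[0x1a..0x21] <- [5e fa d6 b3 20 38 ad e8]
D2: mem[0x1b..0x1e] <- [7d 5e fa d6]
D3: mem[0x13..0x19] <- [d3 b9 d8 7c 7d 5e fa]
D4: mem[0x1c..0x1e] <- [d8 7c 7d]
query mem[0x1c]=0xd8, mem[0x15]=0xd8, mem[0x0a]=0x7c

MEM[0x1c,0x15,0x0a] = d8 d8 7c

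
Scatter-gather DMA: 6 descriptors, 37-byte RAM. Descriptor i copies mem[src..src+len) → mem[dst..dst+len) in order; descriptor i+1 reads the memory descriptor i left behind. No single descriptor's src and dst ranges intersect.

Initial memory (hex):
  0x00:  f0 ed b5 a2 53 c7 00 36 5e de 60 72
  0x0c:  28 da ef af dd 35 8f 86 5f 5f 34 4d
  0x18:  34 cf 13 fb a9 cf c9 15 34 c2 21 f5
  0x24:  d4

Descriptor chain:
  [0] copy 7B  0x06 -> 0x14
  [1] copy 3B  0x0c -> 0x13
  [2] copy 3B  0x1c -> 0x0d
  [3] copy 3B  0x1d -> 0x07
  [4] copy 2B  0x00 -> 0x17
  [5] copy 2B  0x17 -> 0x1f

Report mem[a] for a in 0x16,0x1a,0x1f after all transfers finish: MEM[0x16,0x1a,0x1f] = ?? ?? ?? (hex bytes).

[0] 0x06->0x14 len=7 : 00 36 5e de 60 72 28
[1] 0x0c->0x13 len=3 : 28 da ef
[2] 0x1c->0x0d len=3 : a9 cf c9
[3] 0x1d->0x07 len=3 : cf c9 15
[4] 0x00->0x17 len=2 : f0 ed
[5] 0x17->0x1f len=2 : f0 ed
query mem[0x16]=0x5e, mem[0x1a]=0x28, mem[0x1f]=0xf0

MEM[0x16,0x1a,0x1f] = 5e 28 f0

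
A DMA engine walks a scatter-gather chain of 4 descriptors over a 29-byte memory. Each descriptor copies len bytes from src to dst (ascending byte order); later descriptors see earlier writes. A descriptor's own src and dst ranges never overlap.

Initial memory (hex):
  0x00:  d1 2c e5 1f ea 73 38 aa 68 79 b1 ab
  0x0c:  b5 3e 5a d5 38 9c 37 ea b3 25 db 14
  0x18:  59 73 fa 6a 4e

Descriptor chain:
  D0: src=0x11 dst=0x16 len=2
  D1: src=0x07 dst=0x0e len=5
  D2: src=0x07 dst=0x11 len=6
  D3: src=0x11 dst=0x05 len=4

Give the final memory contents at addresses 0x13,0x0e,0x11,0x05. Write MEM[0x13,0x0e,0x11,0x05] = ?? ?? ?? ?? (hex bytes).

MEM[0x13,0x0e,0x11,0x05] = 79 aa aa aa

#0 dst[0x16+2] := {0x9c,0x37}
#1 dst[0x0e+5] := {0xaa,0x68,0x79,0xb1,0xab}
#2 dst[0x11+6] := {0xaa,0x68,0x79,0xb1,0xab,0xb5}
#3 dst[0x05+4] := {0xaa,0x68,0x79,0xb1}
query mem[0x13]=0x79, mem[0x0e]=0xaa, mem[0x11]=0xaa, mem[0x05]=0xaa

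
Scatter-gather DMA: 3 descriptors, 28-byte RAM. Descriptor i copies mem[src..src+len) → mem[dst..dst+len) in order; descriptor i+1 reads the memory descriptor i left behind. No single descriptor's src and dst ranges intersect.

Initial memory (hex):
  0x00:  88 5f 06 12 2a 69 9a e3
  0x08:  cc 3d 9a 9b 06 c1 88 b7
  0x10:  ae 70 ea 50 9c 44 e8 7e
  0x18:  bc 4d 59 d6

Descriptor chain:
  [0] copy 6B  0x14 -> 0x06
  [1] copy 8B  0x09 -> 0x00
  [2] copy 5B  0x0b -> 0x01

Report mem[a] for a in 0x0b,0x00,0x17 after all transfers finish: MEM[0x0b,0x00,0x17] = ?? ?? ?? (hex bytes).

  after D0: wrote 6B at 0x06 = 9c44e87ebc4d
  after D1: wrote 8B at 0x00 = 7ebc4d06c188b7ae
  after D2: wrote 5B at 0x01 = 4d06c188b7
query mem[0x0b]=0x4d, mem[0x00]=0x7e, mem[0x17]=0x7e

MEM[0x0b,0x00,0x17] = 4d 7e 7e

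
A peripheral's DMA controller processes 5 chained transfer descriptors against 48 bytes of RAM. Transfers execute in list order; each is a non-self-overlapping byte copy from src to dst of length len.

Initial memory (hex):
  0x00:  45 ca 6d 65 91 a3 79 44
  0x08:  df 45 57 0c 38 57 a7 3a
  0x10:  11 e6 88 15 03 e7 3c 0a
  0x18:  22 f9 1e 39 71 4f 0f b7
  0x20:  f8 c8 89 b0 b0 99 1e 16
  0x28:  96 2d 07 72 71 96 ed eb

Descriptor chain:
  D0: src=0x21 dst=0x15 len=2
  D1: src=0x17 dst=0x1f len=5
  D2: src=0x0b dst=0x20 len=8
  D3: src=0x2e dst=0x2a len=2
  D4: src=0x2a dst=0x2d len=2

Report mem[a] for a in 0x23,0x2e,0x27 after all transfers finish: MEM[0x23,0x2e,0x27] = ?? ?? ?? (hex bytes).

MEM[0x23,0x2e,0x27] = a7 eb 88

[0] 0x21->0x15 len=2 : c8 89
[1] 0x17->0x1f len=5 : 0a 22 f9 1e 39
[2] 0x0b->0x20 len=8 : 0c 38 57 a7 3a 11 e6 88
[3] 0x2e->0x2a len=2 : ed eb
[4] 0x2a->0x2d len=2 : ed eb
query mem[0x23]=0xa7, mem[0x2e]=0xeb, mem[0x27]=0x88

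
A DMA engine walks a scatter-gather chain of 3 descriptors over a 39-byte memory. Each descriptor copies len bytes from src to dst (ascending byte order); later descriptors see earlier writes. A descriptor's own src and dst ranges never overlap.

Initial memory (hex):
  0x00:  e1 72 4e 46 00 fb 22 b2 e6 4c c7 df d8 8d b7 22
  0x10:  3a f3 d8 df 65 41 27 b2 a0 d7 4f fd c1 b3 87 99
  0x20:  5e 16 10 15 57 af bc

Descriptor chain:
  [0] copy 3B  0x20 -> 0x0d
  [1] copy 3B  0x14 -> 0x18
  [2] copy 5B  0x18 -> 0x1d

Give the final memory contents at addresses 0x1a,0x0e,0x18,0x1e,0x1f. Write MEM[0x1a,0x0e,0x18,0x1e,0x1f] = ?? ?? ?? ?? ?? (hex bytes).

MEM[0x1a,0x0e,0x18,0x1e,0x1f] = 27 16 65 41 27

#0 dst[0x0d+3] := {0x5e,0x16,0x10}
#1 dst[0x18+3] := {0x65,0x41,0x27}
#2 dst[0x1d+5] := {0x65,0x41,0x27,0xfd,0xc1}
query mem[0x1a]=0x27, mem[0x0e]=0x16, mem[0x18]=0x65, mem[0x1e]=0x41, mem[0x1f]=0x27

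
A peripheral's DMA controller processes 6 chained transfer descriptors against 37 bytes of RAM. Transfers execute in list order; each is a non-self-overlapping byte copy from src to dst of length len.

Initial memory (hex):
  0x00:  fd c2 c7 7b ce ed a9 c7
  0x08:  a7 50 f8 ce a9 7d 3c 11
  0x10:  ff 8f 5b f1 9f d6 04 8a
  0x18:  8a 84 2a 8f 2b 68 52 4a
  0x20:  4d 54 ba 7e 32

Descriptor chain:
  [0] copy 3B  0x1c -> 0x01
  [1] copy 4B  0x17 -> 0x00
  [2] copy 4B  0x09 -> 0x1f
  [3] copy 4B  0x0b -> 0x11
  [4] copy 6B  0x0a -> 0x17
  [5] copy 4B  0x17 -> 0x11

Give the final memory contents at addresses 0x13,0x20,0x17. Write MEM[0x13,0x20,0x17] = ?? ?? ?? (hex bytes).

D0: mem[0x01..0x03] <- [2b 68 52]
D1: mem[0x00..0x03] <- [8a 8a 84 2a]
D2: mem[0x1f..0x22] <- [50 f8 ce a9]
D3: mem[0x11..0x14] <- [ce a9 7d 3c]
D4: mem[0x17..0x1c] <- [f8 ce a9 7d 3c 11]
D5: mem[0x11..0x14] <- [f8 ce a9 7d]
query mem[0x13]=0xa9, mem[0x20]=0xf8, mem[0x17]=0xf8

MEM[0x13,0x20,0x17] = a9 f8 f8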